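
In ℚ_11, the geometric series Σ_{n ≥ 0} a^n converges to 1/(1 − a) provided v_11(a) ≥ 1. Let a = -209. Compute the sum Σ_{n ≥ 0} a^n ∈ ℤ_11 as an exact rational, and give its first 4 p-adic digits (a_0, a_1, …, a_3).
Σ a^n = 1/(1 − a) = 1/210;  first 4 digits = (1, 3, 7, 4)

v_11(a) = 1 ≥ 1, so the series converges in ℤ_11 to 1/(1 − a) = 1/(1 − (-209)) = 1/210. Expand this rational in ℤ_11: compute digits iteratively via d_i = x_i mod 11, x_{i+1} = (x_i − d_i)/11. The first 4 digits are (1, 3, 7, 4).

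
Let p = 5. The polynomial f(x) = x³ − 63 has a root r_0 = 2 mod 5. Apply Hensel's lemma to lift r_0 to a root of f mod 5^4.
r_3 = 467 (mod 625)

Hensel: r_{i+1} = r_i − f(r_i)/f′(r_i) mod 5^{i+2}, where f′(x) = 3x². Iterate:
  r_0 = 2 (mod 5)
  r_1 = 17 (mod 25)
  r_2 = 92 (mod 125)
  r_3 = 467 (mod 625)
Final: r = 467 with f(r) ≡ 0 mod 5^4.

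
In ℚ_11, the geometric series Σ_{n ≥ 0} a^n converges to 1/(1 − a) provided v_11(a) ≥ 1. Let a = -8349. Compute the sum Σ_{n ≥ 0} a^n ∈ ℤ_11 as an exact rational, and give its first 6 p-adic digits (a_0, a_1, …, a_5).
Σ a^n = 1/(1 − a) = 1/8350;  first 6 digits = (1, 0, 8, 4, 8, 3)

v_11(a) = 2 ≥ 1, so the series converges in ℤ_11 to 1/(1 − a) = 1/(1 − (-8349)) = 1/8350. Expand this rational in ℤ_11: compute digits iteratively via d_i = x_i mod 11, x_{i+1} = (x_i − d_i)/11. The first 6 digits are (1, 0, 8, 4, 8, 3).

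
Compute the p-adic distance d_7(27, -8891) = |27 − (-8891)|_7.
d_7(27, -8891) = 1/343

Step 1 — x − y = 27 − (-8891) = 8918. Step 2 — v_7(8918) = 3 (factor: 8918 = (7^3 · 26); the sign does not affect v_p). Step 3 — |x − y|_7 = 7^{-3} = 1/343.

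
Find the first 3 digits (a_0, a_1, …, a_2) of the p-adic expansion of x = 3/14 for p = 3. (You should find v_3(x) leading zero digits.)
(a_0, …, a_2) = (0, 2, 0)

v_3(3/14) = 1, so a_0 = ... = a_0 = 0. Factor out: x = 3^1 · u with u = 1/14 a unit in ℤ_3. Expand u iteratively via a_{v+i} = u_i mod 3, u_{i+1} = (u_i − a_{v+i})/3:
  u_0 = 1/14;  a_1 = 2;  u_1 = (u_0 − 2)/3 = -9/14
  u_1 = -9/14;  a_2 = 0;  u_2 = (u_1 − 0)/3 = -3/14
Digits: (0, 2, 0).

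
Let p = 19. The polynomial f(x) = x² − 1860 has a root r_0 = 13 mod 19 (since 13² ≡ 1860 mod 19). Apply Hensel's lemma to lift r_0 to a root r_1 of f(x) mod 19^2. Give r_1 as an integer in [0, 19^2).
r_1 = 203 (mod 361)

Hensel's recurrence: r_{i+1} = r_i − f(r_i)·(f′(r_i))^{-1} mod 19^{i+2}, with f′(x) = 2x. Iterate:
  r_0 = 13 (mod 19)
  r_1 = 203 (mod 361)
Final: r_1 = 203, and one checks f(r_1) ≡ 0 mod 19^2.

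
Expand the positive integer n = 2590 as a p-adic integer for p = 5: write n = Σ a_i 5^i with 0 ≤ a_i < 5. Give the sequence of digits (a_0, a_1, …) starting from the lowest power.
(a_0, a_1, …) = (0, 3, 3, 0, 4)

Repeated division by 5 gives the digits low-to-high: 2590 = 3·5^1 + 3·5^2 + 4·5^4. Digit sequence: (0, 3, 3, 0, 4).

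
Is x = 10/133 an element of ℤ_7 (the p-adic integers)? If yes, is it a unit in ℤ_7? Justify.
x ∉ ℤ_7 (v_7(x) = -1 < 0)

ℤ_7 = {x ∈ ℚ_7 : v_7(x) ≥ 0} and ℤ_7^× = {x ∈ ℤ_7 : v_7(x) = 0}. Here v_7(10/133) = v_7(num) − v_7(den) = -1; compare against these criteria.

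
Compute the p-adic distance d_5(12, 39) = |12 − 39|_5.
d_5(12, 39) = 1

Step 1 — x − y = 12 − 39 = -27. Step 2 — v_5(-27) = 0 (factor: -27 = −(5^0 · 27); the sign does not affect v_p). Step 3 — |x − y|_5 = 5^{0} = 1.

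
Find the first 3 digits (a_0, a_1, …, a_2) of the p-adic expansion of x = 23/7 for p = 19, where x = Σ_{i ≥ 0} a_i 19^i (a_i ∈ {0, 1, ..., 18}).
(a_0, …, a_2) = (6, 8, 5)

v_19(23/7) = 0 (numerator and denominator both coprime to 19), so x ∈ ℤ_19^×. Compute digits iteratively via a_i = x_i mod 19, x_{i+1} = (x_i − a_i)/19, with x_0 = x:
  x_0 = 23/7;  a_0 = 6;  x_1 = (x_0 − 6)/19 = -1/7
  x_1 = -1/7;  a_1 = 8;  x_2 = (x_1 − 8)/19 = -3/7
  x_2 = -3/7;  a_2 = 5;  x_3 = (x_2 − 5)/19 = -2/7
Digits: (6, 8, 5).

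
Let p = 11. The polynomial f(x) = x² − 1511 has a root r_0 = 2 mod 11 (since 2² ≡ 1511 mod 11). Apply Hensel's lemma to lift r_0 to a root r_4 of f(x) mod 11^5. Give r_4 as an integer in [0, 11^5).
r_4 = 72767 (mod 161051)

Hensel's recurrence: r_{i+1} = r_i − f(r_i)·(f′(r_i))^{-1} mod 11^{i+2}, with f′(x) = 2x. Iterate:
  r_0 = 2 (mod 11)
  r_1 = 46 (mod 121)
  r_2 = 893 (mod 1331)
  r_3 = 14203 (mod 14641)
  r_4 = 72767 (mod 161051)
Final: r_4 = 72767, and one checks f(r_4) ≡ 0 mod 11^5.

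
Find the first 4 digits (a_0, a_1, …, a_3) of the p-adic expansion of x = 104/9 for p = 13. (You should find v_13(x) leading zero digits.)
(a_0, …, a_3) = (0, 11, 5, 1)

v_13(104/9) = 1, so a_0 = ... = a_0 = 0. Factor out: x = 13^1 · u with u = 8/9 a unit in ℤ_13. Expand u iteratively via a_{v+i} = u_i mod 13, u_{i+1} = (u_i − a_{v+i})/13:
  u_0 = 8/9;  a_1 = 11;  u_1 = (u_0 − 11)/13 = -7/9
  u_1 = -7/9;  a_2 = 5;  u_2 = (u_1 − 5)/13 = -4/9
  u_2 = -4/9;  a_3 = 1;  u_3 = (u_2 − 1)/13 = -1/9
Digits: (0, 11, 5, 1).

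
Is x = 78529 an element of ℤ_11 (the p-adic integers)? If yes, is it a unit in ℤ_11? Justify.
x ∈ ℤ_11 but not a unit; v_11(x) = 3 > 0

ℤ_11 = {x ∈ ℚ_11 : v_11(x) ≥ 0} and ℤ_11^× = {x ∈ ℤ_11 : v_11(x) = 0}. Here v_11(78529) = v_11(num) − v_11(den) = 3; compare against these criteria.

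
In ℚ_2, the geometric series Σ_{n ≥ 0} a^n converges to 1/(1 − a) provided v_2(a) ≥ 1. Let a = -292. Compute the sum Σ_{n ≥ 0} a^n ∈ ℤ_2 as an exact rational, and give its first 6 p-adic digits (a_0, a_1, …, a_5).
Σ a^n = 1/(1 − a) = 1/293;  first 6 digits = (1, 0, 1, 1, 0, 1)

v_2(a) = 2 ≥ 1, so the series converges in ℤ_2 to 1/(1 − a) = 1/(1 − (-292)) = 1/293. Expand this rational in ℤ_2: compute digits iteratively via d_i = x_i mod 2, x_{i+1} = (x_i − d_i)/2. The first 6 digits are (1, 0, 1, 1, 0, 1).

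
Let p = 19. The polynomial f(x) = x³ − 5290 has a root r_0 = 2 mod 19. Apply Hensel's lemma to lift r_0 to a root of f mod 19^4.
r_3 = 71138 (mod 130321)

Hensel: r_{i+1} = r_i − f(r_i)/f′(r_i) mod 19^{i+2}, where f′(x) = 3x². Iterate:
  r_0 = 2 (mod 19)
  r_1 = 21 (mod 361)
  r_2 = 2548 (mod 6859)
  r_3 = 71138 (mod 130321)
Final: r = 71138 with f(r) ≡ 0 mod 19^4.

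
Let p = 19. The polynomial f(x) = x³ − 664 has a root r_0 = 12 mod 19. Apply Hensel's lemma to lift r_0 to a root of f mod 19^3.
r_2 = 4990 (mod 6859)

Hensel: r_{i+1} = r_i − f(r_i)/f′(r_i) mod 19^{i+2}, where f′(x) = 3x². Iterate:
  r_0 = 12 (mod 19)
  r_1 = 297 (mod 361)
  r_2 = 4990 (mod 6859)
Final: r = 4990 with f(r) ≡ 0 mod 19^3.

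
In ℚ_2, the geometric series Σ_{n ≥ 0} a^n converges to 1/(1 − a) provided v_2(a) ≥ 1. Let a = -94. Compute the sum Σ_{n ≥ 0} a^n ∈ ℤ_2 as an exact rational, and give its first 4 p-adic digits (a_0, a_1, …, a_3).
Σ a^n = 1/(1 − a) = 1/95;  first 4 digits = (1, 1, 1, 1)

v_2(a) = 1 ≥ 1, so the series converges in ℤ_2 to 1/(1 − a) = 1/(1 − (-94)) = 1/95. Expand this rational in ℤ_2: compute digits iteratively via d_i = x_i mod 2, x_{i+1} = (x_i − d_i)/2. The first 4 digits are (1, 1, 1, 1).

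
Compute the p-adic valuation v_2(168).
v_2(168) = 3

v_2(n) is the largest exponent k such that 2^k divides n. Factor out: 168 = 2^3 · 21. (Sign doesn't affect v_p.) So v_2(168) = 3.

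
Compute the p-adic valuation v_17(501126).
v_17(501126) = 4

v_17(n) is the largest exponent k such that 17^k divides n. Factor out: 501126 = 17^4 · 6. (Sign doesn't affect v_p.) So v_17(501126) = 4.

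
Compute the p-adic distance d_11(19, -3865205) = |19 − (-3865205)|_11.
d_11(19, -3865205) = 1/161051

Step 1 — x − y = 19 − (-3865205) = 3865224. Step 2 — v_11(3865224) = 5 (factor: 3865224 = (11^5 · 24); the sign does not affect v_p). Step 3 — |x − y|_11 = 11^{-5} = 1/161051.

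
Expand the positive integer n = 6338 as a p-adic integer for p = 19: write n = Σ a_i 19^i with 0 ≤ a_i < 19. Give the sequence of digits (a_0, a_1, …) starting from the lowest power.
(a_0, a_1, …) = (11, 10, 17)

Repeated division by 19 gives the digits low-to-high: 6338 = 11 + 10·19^1 + 17·19^2. Digit sequence: (11, 10, 17).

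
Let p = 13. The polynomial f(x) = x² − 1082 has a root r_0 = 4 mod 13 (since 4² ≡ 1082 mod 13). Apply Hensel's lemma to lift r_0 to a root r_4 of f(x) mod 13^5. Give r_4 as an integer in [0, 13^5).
r_4 = 35078 (mod 371293)

Hensel's recurrence: r_{i+1} = r_i − f(r_i)·(f′(r_i))^{-1} mod 13^{i+2}, with f′(x) = 2x. Iterate:
  r_0 = 4 (mod 13)
  r_1 = 95 (mod 169)
  r_2 = 2123 (mod 2197)
  r_3 = 6517 (mod 28561)
  r_4 = 35078 (mod 371293)
Final: r_4 = 35078, and one checks f(r_4) ≡ 0 mod 13^5.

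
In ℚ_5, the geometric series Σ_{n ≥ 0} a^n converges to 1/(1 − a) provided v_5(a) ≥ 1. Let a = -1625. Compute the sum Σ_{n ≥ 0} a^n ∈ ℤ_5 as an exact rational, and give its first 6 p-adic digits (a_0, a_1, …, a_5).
Σ a^n = 1/(1 − a) = 1/1626;  first 6 digits = (1, 0, 0, 2, 2, 4)

v_5(a) = 3 ≥ 1, so the series converges in ℤ_5 to 1/(1 − a) = 1/(1 − (-1625)) = 1/1626. Expand this rational in ℤ_5: compute digits iteratively via d_i = x_i mod 5, x_{i+1} = (x_i − d_i)/5. The first 6 digits are (1, 0, 0, 2, 2, 4).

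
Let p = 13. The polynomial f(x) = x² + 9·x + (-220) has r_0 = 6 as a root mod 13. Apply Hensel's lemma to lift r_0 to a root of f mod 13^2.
r_1 = 149 (mod 169)

Hensel: r_{i+1} = r_i − f(r_i)·(f′(r_i))^{-1} mod 13^{i+2}, f′(x) = 2x + 9. Iterate:
  r_0 = 6 (mod 13)
  r_1 = 149 (mod 169)
Final: r = 149 satisfies f(r) ≡ 0 mod 13^2.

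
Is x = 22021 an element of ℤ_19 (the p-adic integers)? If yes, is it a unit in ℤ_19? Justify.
x ∈ ℤ_19 but not a unit; v_19(x) = 2 > 0

ℤ_19 = {x ∈ ℚ_19 : v_19(x) ≥ 0} and ℤ_19^× = {x ∈ ℤ_19 : v_19(x) = 0}. Here v_19(22021) = v_19(num) − v_19(den) = 2; compare against these criteria.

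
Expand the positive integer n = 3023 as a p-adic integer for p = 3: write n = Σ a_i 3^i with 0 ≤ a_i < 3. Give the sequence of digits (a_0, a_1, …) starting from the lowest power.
(a_0, a_1, …) = (2, 2, 2, 0, 1, 0, 1, 1)

Repeated division by 3 gives the digits low-to-high: 3023 = 2 + 2·3^1 + 2·3^2 + 1·3^4 + 1·3^6 + 1·3^7. Digit sequence: (2, 2, 2, 0, 1, 0, 1, 1).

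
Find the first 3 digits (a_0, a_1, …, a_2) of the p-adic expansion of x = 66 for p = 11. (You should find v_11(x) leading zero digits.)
(a_0, …, a_2) = (0, 6, 0)

v_11(66) = 1, so a_0 = ... = a_0 = 0. Factor out: x = 11^1 · u with u = 6 a unit in ℤ_11. Expand u iteratively via a_{v+i} = u_i mod 11, u_{i+1} = (u_i − a_{v+i})/11:
  u_0 = 6;  a_1 = 6;  u_1 = (u_0 − 6)/11 = 0
  u_1 = 0;  a_2 = 0;  u_2 = (u_1 − 0)/11 = 0
Digits: (0, 6, 0).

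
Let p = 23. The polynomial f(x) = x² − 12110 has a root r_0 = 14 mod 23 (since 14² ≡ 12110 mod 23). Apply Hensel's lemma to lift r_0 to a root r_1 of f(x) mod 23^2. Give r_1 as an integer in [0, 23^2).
r_1 = 175 (mod 529)

Hensel's recurrence: r_{i+1} = r_i − f(r_i)·(f′(r_i))^{-1} mod 23^{i+2}, with f′(x) = 2x. Iterate:
  r_0 = 14 (mod 23)
  r_1 = 175 (mod 529)
Final: r_1 = 175, and one checks f(r_1) ≡ 0 mod 23^2.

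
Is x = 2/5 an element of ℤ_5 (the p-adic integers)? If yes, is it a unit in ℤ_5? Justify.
x ∉ ℤ_5 (v_5(x) = -1 < 0)

ℤ_5 = {x ∈ ℚ_5 : v_5(x) ≥ 0} and ℤ_5^× = {x ∈ ℤ_5 : v_5(x) = 0}. Here v_5(2/5) = v_5(num) − v_5(den) = -1; compare against these criteria.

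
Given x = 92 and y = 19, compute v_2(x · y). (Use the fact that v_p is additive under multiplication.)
v_2(1748) = 2

v_p(x) = 2 (factor: 92 = 2^2 · 23); v_p(y) = 0 (factor: 19 = 2^0 · 19). Additivity: v_p(xy) = v_p(x) + v_p(y) = 2 + 0 = 2. (Direct check: xy = 1748 = 2^2 · (437).)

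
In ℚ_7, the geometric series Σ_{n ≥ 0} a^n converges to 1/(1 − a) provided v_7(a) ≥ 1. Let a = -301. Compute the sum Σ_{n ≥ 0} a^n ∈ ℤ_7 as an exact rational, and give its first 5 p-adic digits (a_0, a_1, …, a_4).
Σ a^n = 1/(1 − a) = 1/302;  first 5 digits = (1, 6, 1, 3, 6)

v_7(a) = 1 ≥ 1, so the series converges in ℤ_7 to 1/(1 − a) = 1/(1 − (-301)) = 1/302. Expand this rational in ℤ_7: compute digits iteratively via d_i = x_i mod 7, x_{i+1} = (x_i − d_i)/7. The first 5 digits are (1, 6, 1, 3, 6).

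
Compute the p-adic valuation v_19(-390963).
v_19(-390963) = 4

v_19(n) is the largest exponent k such that 19^k divides n. Factor out: -390963 = -19^4 · 3. (Sign doesn't affect v_p.) So v_19(-390963) = 4.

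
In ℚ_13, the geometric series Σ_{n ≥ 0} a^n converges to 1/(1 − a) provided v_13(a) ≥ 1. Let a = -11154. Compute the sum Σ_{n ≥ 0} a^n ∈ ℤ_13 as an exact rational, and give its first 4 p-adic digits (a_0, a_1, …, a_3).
Σ a^n = 1/(1 − a) = 1/11155;  first 4 digits = (1, 0, 12, 7)

v_13(a) = 2 ≥ 1, so the series converges in ℤ_13 to 1/(1 − a) = 1/(1 − (-11154)) = 1/11155. Expand this rational in ℤ_13: compute digits iteratively via d_i = x_i mod 13, x_{i+1} = (x_i − d_i)/13. The first 4 digits are (1, 0, 12, 7).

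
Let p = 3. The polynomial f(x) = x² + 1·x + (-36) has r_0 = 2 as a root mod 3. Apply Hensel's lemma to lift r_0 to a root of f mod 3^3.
r_2 = 17 (mod 27)

Hensel: r_{i+1} = r_i − f(r_i)·(f′(r_i))^{-1} mod 3^{i+2}, f′(x) = 2x + 1. Iterate:
  r_0 = 2 (mod 3)
  r_1 = 8 (mod 9)
  r_2 = 17 (mod 27)
Final: r = 17 satisfies f(r) ≡ 0 mod 3^3.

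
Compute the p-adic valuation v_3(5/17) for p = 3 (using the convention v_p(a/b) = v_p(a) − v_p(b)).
v_3(5/17) = 0

Factor powers of 3 from the numerator and denominator of the reduced fraction: 5 = 3^0 · 5 and 17 = 3^0 · 17. Apply v_p(a/b) = v_p(a) − v_p(b): v_3(5/17) = 0 − 0 = 0.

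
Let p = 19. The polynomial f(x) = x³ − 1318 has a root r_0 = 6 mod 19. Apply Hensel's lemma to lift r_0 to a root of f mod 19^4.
r_3 = 63238 (mod 130321)

Hensel: r_{i+1} = r_i − f(r_i)/f′(r_i) mod 19^{i+2}, where f′(x) = 3x². Iterate:
  r_0 = 6 (mod 19)
  r_1 = 63 (mod 361)
  r_2 = 1507 (mod 6859)
  r_3 = 63238 (mod 130321)
Final: r = 63238 with f(r) ≡ 0 mod 19^4.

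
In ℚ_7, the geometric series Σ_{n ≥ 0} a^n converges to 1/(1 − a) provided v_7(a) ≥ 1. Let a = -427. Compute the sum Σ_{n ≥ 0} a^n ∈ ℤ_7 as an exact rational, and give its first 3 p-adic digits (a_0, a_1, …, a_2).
Σ a^n = 1/(1 − a) = 1/428;  first 3 digits = (1, 2, 2)

v_7(a) = 1 ≥ 1, so the series converges in ℤ_7 to 1/(1 − a) = 1/(1 − (-427)) = 1/428. Expand this rational in ℤ_7: compute digits iteratively via d_i = x_i mod 7, x_{i+1} = (x_i − d_i)/7. The first 3 digits are (1, 2, 2).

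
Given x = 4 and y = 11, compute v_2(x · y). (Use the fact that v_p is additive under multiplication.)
v_2(44) = 2

v_p(x) = 2 (factor: 4 = 2^2 · 1); v_p(y) = 0 (factor: 11 = 2^0 · 11). Additivity: v_p(xy) = v_p(x) + v_p(y) = 2 + 0 = 2. (Direct check: xy = 44 = 2^2 · (11).)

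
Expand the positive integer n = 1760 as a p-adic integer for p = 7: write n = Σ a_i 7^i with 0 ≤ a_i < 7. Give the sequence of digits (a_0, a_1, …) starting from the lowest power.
(a_0, a_1, …) = (3, 6, 0, 5)

Repeated division by 7 gives the digits low-to-high: 1760 = 3 + 6·7^1 + 5·7^3. Digit sequence: (3, 6, 0, 5).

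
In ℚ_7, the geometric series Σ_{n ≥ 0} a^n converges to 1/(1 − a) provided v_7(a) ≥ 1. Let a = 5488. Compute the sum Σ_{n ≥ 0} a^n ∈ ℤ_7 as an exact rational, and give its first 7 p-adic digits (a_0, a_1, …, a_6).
Σ a^n = 1/(1 − a) = -1/5487;  first 7 digits = (1, 0, 0, 2, 2, 0, 4)

v_7(a) = 3 ≥ 1, so the series converges in ℤ_7 to 1/(1 − a) = 1/(1 − 5488) = -1/5487. Expand this rational in ℤ_7: compute digits iteratively via d_i = x_i mod 7, x_{i+1} = (x_i − d_i)/7. The first 7 digits are (1, 0, 0, 2, 2, 0, 4).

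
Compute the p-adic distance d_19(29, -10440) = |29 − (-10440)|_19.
d_19(29, -10440) = 1/361

Step 1 — x − y = 29 − (-10440) = 10469. Step 2 — v_19(10469) = 2 (factor: 10469 = (19^2 · 29); the sign does not affect v_p). Step 3 — |x − y|_19 = 19^{-2} = 1/361.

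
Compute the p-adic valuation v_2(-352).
v_2(-352) = 5

v_2(n) is the largest exponent k such that 2^k divides n. Factor out: -352 = -2^5 · 11. (Sign doesn't affect v_p.) So v_2(-352) = 5.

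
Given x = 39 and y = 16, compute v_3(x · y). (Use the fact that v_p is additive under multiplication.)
v_3(624) = 1

v_p(x) = 1 (factor: 39 = 3^1 · 13); v_p(y) = 0 (factor: 16 = 3^0 · 16). Additivity: v_p(xy) = v_p(x) + v_p(y) = 1 + 0 = 1. (Direct check: xy = 624 = 3^1 · (208).)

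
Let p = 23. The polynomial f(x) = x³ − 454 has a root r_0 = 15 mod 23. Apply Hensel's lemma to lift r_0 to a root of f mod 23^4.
r_3 = 37275 (mod 279841)

Hensel: r_{i+1} = r_i − f(r_i)/f′(r_i) mod 23^{i+2}, where f′(x) = 3x². Iterate:
  r_0 = 15 (mod 23)
  r_1 = 245 (mod 529)
  r_2 = 774 (mod 12167)
  r_3 = 37275 (mod 279841)
Final: r = 37275 with f(r) ≡ 0 mod 23^4.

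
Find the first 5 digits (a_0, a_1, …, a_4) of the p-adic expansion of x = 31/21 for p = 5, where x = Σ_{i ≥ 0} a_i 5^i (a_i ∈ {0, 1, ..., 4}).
(a_0, …, a_4) = (1, 2, 2, 0, 3)

v_5(31/21) = 0 (numerator and denominator both coprime to 5), so x ∈ ℤ_5^×. Compute digits iteratively via a_i = x_i mod 5, x_{i+1} = (x_i − a_i)/5, with x_0 = x:
  x_0 = 31/21;  a_0 = 1;  x_1 = (x_0 − 1)/5 = 2/21
  x_1 = 2/21;  a_1 = 2;  x_2 = (x_1 − 2)/5 = -8/21
  x_2 = -8/21;  a_2 = 2;  x_3 = (x_2 − 2)/5 = -10/21
  x_3 = -10/21;  a_3 = 0;  x_4 = (x_3 − 0)/5 = -2/21
  x_4 = -2/21;  a_4 = 3;  x_5 = (x_4 − 3)/5 = -13/21
Digits: (1, 2, 2, 0, 3).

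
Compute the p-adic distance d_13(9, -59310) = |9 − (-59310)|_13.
d_13(9, -59310) = 1/2197

Step 1 — x − y = 9 − (-59310) = 59319. Step 2 — v_13(59319) = 3 (factor: 59319 = (13^3 · 27); the sign does not affect v_p). Step 3 — |x − y|_13 = 13^{-3} = 1/2197.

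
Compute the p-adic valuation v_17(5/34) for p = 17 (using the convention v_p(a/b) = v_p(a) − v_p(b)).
v_17(5/34) = -1

Factor powers of 17 from the numerator and denominator of the reduced fraction: 5 = 17^0 · 5 and 34 = 17^1 · 2. Apply v_p(a/b) = v_p(a) − v_p(b): v_17(5/34) = 0 − 1 = -1.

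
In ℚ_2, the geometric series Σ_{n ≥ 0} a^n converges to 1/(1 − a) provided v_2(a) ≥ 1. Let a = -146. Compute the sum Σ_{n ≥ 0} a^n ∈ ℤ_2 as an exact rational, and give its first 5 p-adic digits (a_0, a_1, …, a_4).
Σ a^n = 1/(1 − a) = 1/147;  first 5 digits = (1, 1, 0, 1, 1)

v_2(a) = 1 ≥ 1, so the series converges in ℤ_2 to 1/(1 − a) = 1/(1 − (-146)) = 1/147. Expand this rational in ℤ_2: compute digits iteratively via d_i = x_i mod 2, x_{i+1} = (x_i − d_i)/2. The first 5 digits are (1, 1, 0, 1, 1).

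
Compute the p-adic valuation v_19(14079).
v_19(14079) = 2

v_19(n) is the largest exponent k such that 19^k divides n. Factor out: 14079 = 19^2 · 39. (Sign doesn't affect v_p.) So v_19(14079) = 2.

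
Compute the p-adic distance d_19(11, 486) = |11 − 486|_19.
d_19(11, 486) = 1/19

Step 1 — x − y = 11 − 486 = -475. Step 2 — v_19(-475) = 1 (factor: -475 = −(19^1 · 25); the sign does not affect v_p). Step 3 — |x − y|_19 = 19^{-1} = 1/19.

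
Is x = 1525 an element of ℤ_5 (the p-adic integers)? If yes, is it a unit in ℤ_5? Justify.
x ∈ ℤ_5 but not a unit; v_5(x) = 2 > 0

ℤ_5 = {x ∈ ℚ_5 : v_5(x) ≥ 0} and ℤ_5^× = {x ∈ ℤ_5 : v_5(x) = 0}. Here v_5(1525) = v_5(num) − v_5(den) = 2; compare against these criteria.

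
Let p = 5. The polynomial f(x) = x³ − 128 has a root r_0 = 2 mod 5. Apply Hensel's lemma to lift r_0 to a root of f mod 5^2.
r_1 = 12 (mod 25)

Hensel: r_{i+1} = r_i − f(r_i)/f′(r_i) mod 5^{i+2}, where f′(x) = 3x². Iterate:
  r_0 = 2 (mod 5)
  r_1 = 12 (mod 25)
Final: r = 12 with f(r) ≡ 0 mod 5^2.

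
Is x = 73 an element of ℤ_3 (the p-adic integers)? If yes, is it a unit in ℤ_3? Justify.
x ∈ ℤ_3^× (unit); v_3(x) = 0

ℤ_3 = {x ∈ ℚ_3 : v_3(x) ≥ 0} and ℤ_3^× = {x ∈ ℤ_3 : v_3(x) = 0}. Here v_3(73) = v_3(num) − v_3(den) = 0; compare against these criteria.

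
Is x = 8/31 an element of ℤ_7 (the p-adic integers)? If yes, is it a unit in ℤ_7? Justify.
x ∈ ℤ_7^× (unit); v_7(x) = 0

ℤ_7 = {x ∈ ℚ_7 : v_7(x) ≥ 0} and ℤ_7^× = {x ∈ ℤ_7 : v_7(x) = 0}. Here v_7(8/31) = v_7(num) − v_7(den) = 0; compare against these criteria.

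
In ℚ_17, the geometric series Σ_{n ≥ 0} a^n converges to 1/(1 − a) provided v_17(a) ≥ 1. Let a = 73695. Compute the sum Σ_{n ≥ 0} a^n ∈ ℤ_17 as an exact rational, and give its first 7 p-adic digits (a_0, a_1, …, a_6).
Σ a^n = 1/(1 − a) = -1/73694;  first 7 digits = (1, 0, 0, 15, 0, 0, 4)

v_17(a) = 3 ≥ 1, so the series converges in ℤ_17 to 1/(1 − a) = 1/(1 − 73695) = -1/73694. Expand this rational in ℤ_17: compute digits iteratively via d_i = x_i mod 17, x_{i+1} = (x_i − d_i)/17. The first 7 digits are (1, 0, 0, 15, 0, 0, 4).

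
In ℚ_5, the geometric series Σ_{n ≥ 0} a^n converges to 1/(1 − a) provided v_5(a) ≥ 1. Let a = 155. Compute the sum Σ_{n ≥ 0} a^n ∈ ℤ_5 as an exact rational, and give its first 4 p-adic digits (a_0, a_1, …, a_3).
Σ a^n = 1/(1 − a) = -1/154;  first 4 digits = (1, 1, 2, 4)

v_5(a) = 1 ≥ 1, so the series converges in ℤ_5 to 1/(1 − a) = 1/(1 − 155) = -1/154. Expand this rational in ℤ_5: compute digits iteratively via d_i = x_i mod 5, x_{i+1} = (x_i − d_i)/5. The first 4 digits are (1, 1, 2, 4).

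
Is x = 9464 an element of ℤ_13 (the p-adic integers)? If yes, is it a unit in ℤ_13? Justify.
x ∈ ℤ_13 but not a unit; v_13(x) = 2 > 0

ℤ_13 = {x ∈ ℚ_13 : v_13(x) ≥ 0} and ℤ_13^× = {x ∈ ℤ_13 : v_13(x) = 0}. Here v_13(9464) = v_13(num) − v_13(den) = 2; compare against these criteria.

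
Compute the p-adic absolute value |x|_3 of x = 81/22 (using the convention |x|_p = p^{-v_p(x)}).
|81/22|_3 = 1/81

Step 1 — compute v_3(x) by factoring powers of 3 out of the numerator and denominator: v_3(81/22) = 4. Step 2 — apply |x|_p = p^{-v_p(x)} = 3^{-4} = 1/81.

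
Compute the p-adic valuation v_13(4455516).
v_13(4455516) = 5

v_13(n) is the largest exponent k such that 13^k divides n. Factor out: 4455516 = 13^5 · 12. (Sign doesn't affect v_p.) So v_13(4455516) = 5.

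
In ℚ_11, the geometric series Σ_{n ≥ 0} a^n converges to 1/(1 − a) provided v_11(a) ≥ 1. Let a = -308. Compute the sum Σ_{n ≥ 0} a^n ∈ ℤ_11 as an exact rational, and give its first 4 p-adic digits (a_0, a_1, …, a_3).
Σ a^n = 1/(1 − a) = 1/309;  first 4 digits = (1, 5, 0, 9)

v_11(a) = 1 ≥ 1, so the series converges in ℤ_11 to 1/(1 − a) = 1/(1 − (-308)) = 1/309. Expand this rational in ℤ_11: compute digits iteratively via d_i = x_i mod 11, x_{i+1} = (x_i − d_i)/11. The first 4 digits are (1, 5, 0, 9).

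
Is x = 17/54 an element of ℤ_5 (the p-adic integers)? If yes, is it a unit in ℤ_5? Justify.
x ∈ ℤ_5^× (unit); v_5(x) = 0

ℤ_5 = {x ∈ ℚ_5 : v_5(x) ≥ 0} and ℤ_5^× = {x ∈ ℤ_5 : v_5(x) = 0}. Here v_5(17/54) = v_5(num) − v_5(den) = 0; compare against these criteria.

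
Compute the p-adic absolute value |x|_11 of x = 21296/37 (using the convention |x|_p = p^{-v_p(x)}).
|21296/37|_11 = 1/1331

Step 1 — compute v_11(x) by factoring powers of 11 out of the numerator and denominator: v_11(21296/37) = 3. Step 2 — apply |x|_p = p^{-v_p(x)} = 11^{-3} = 1/1331.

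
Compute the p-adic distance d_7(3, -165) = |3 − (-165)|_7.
d_7(3, -165) = 1/7

Step 1 — x − y = 3 − (-165) = 168. Step 2 — v_7(168) = 1 (factor: 168 = (7^1 · 24); the sign does not affect v_p). Step 3 — |x − y|_7 = 7^{-1} = 1/7.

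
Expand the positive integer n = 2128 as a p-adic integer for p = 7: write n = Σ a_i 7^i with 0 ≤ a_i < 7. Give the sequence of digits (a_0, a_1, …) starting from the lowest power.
(a_0, a_1, …) = (0, 3, 1, 6)

Repeated division by 7 gives the digits low-to-high: 2128 = 3·7^1 + 1·7^2 + 6·7^3. Digit sequence: (0, 3, 1, 6).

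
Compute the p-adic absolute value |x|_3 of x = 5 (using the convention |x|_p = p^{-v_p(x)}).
|5|_3 = 1

Step 1 — compute v_3(x) by factoring powers of 3 out of the numerator and denominator: v_3(5) = 0. Step 2 — apply |x|_p = p^{-v_p(x)} = 3^{0} = 1.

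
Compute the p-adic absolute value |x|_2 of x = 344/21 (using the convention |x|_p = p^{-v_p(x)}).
|344/21|_2 = 1/8

Step 1 — compute v_2(x) by factoring powers of 2 out of the numerator and denominator: v_2(344/21) = 3. Step 2 — apply |x|_p = p^{-v_p(x)} = 2^{-3} = 1/8.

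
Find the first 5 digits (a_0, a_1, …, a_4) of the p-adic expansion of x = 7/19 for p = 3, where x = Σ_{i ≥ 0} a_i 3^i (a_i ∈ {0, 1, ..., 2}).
(a_0, …, a_4) = (1, 2, 1, 1, 2)

v_3(7/19) = 0 (numerator and denominator both coprime to 3), so x ∈ ℤ_3^×. Compute digits iteratively via a_i = x_i mod 3, x_{i+1} = (x_i − a_i)/3, with x_0 = x:
  x_0 = 7/19;  a_0 = 1;  x_1 = (x_0 − 1)/3 = -4/19
  x_1 = -4/19;  a_1 = 2;  x_2 = (x_1 − 2)/3 = -14/19
  x_2 = -14/19;  a_2 = 1;  x_3 = (x_2 − 1)/3 = -11/19
  x_3 = -11/19;  a_3 = 1;  x_4 = (x_3 − 1)/3 = -10/19
  x_4 = -10/19;  a_4 = 2;  x_5 = (x_4 − 2)/3 = -16/19
Digits: (1, 2, 1, 1, 2).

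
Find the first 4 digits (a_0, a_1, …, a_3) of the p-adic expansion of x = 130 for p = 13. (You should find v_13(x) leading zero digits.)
(a_0, …, a_3) = (0, 10, 0, 0)

v_13(130) = 1, so a_0 = ... = a_0 = 0. Factor out: x = 13^1 · u with u = 10 a unit in ℤ_13. Expand u iteratively via a_{v+i} = u_i mod 13, u_{i+1} = (u_i − a_{v+i})/13:
  u_0 = 10;  a_1 = 10;  u_1 = (u_0 − 10)/13 = 0
  u_1 = 0;  a_2 = 0;  u_2 = (u_1 − 0)/13 = 0
  u_2 = 0;  a_3 = 0;  u_3 = (u_2 − 0)/13 = 0
Digits: (0, 10, 0, 0).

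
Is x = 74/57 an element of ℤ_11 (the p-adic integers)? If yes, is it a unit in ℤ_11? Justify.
x ∈ ℤ_11^× (unit); v_11(x) = 0

ℤ_11 = {x ∈ ℚ_11 : v_11(x) ≥ 0} and ℤ_11^× = {x ∈ ℤ_11 : v_11(x) = 0}. Here v_11(74/57) = v_11(num) − v_11(den) = 0; compare against these criteria.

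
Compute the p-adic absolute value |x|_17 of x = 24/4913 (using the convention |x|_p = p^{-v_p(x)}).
|24/4913|_17 = 4913

Step 1 — compute v_17(x) by factoring powers of 17 out of the numerator and denominator: v_17(24/4913) = -3. Step 2 — apply |x|_p = p^{-v_p(x)} = 17^{3} = 4913.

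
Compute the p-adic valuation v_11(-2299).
v_11(-2299) = 2

v_11(n) is the largest exponent k such that 11^k divides n. Factor out: -2299 = -11^2 · 19. (Sign doesn't affect v_p.) So v_11(-2299) = 2.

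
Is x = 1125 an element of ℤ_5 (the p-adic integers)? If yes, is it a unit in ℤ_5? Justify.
x ∈ ℤ_5 but not a unit; v_5(x) = 3 > 0

ℤ_5 = {x ∈ ℚ_5 : v_5(x) ≥ 0} and ℤ_5^× = {x ∈ ℤ_5 : v_5(x) = 0}. Here v_5(1125) = v_5(num) − v_5(den) = 3; compare against these criteria.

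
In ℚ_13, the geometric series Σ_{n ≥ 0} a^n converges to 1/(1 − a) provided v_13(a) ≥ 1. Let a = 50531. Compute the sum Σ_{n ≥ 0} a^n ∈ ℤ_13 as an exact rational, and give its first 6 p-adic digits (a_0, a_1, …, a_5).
Σ a^n = 1/(1 − a) = -1/50530;  first 6 digits = (1, 0, 0, 10, 1, 0)

v_13(a) = 3 ≥ 1, so the series converges in ℤ_13 to 1/(1 − a) = 1/(1 − 50531) = -1/50530. Expand this rational in ℤ_13: compute digits iteratively via d_i = x_i mod 13, x_{i+1} = (x_i − d_i)/13. The first 6 digits are (1, 0, 0, 10, 1, 0).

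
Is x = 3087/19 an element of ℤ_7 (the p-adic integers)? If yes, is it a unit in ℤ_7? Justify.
x ∈ ℤ_7 but not a unit; v_7(x) = 3 > 0

ℤ_7 = {x ∈ ℚ_7 : v_7(x) ≥ 0} and ℤ_7^× = {x ∈ ℤ_7 : v_7(x) = 0}. Here v_7(3087/19) = v_7(num) − v_7(den) = 3; compare against these criteria.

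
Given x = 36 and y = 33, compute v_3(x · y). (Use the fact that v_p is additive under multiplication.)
v_3(1188) = 3

v_p(x) = 2 (factor: 36 = 3^2 · 4); v_p(y) = 1 (factor: 33 = 3^1 · 11). Additivity: v_p(xy) = v_p(x) + v_p(y) = 2 + 1 = 3. (Direct check: xy = 1188 = 3^3 · (44).)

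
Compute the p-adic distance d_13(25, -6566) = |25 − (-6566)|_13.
d_13(25, -6566) = 1/2197

Step 1 — x − y = 25 − (-6566) = 6591. Step 2 — v_13(6591) = 3 (factor: 6591 = (13^3 · 3); the sign does not affect v_p). Step 3 — |x − y|_13 = 13^{-3} = 1/2197.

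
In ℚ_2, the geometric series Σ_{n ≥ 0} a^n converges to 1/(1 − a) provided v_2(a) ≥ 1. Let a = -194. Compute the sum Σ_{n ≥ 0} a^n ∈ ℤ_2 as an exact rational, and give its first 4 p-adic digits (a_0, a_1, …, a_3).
Σ a^n = 1/(1 − a) = 1/195;  first 4 digits = (1, 1, 0, 1)

v_2(a) = 1 ≥ 1, so the series converges in ℤ_2 to 1/(1 − a) = 1/(1 − (-194)) = 1/195. Expand this rational in ℤ_2: compute digits iteratively via d_i = x_i mod 2, x_{i+1} = (x_i − d_i)/2. The first 4 digits are (1, 1, 0, 1).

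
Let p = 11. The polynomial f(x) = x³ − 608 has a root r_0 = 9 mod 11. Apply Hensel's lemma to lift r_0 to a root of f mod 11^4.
r_3 = 14529 (mod 14641)

Hensel: r_{i+1} = r_i − f(r_i)/f′(r_i) mod 11^{i+2}, where f′(x) = 3x². Iterate:
  r_0 = 9 (mod 11)
  r_1 = 9 (mod 121)
  r_2 = 1219 (mod 1331)
  r_3 = 14529 (mod 14641)
Final: r = 14529 with f(r) ≡ 0 mod 11^4.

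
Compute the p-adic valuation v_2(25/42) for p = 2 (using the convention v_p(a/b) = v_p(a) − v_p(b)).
v_2(25/42) = -1

Factor powers of 2 from the numerator and denominator of the reduced fraction: 25 = 2^0 · 25 and 42 = 2^1 · 21. Apply v_p(a/b) = v_p(a) − v_p(b): v_2(25/42) = 0 − 1 = -1.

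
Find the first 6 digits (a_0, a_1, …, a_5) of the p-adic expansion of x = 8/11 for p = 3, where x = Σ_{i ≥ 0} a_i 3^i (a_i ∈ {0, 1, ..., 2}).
(a_0, …, a_5) = (1, 1, 1, 2, 0, 0)

v_3(8/11) = 0 (numerator and denominator both coprime to 3), so x ∈ ℤ_3^×. Compute digits iteratively via a_i = x_i mod 3, x_{i+1} = (x_i − a_i)/3, with x_0 = x:
  x_0 = 8/11;  a_0 = 1;  x_1 = (x_0 − 1)/3 = -1/11
  x_1 = -1/11;  a_1 = 1;  x_2 = (x_1 − 1)/3 = -4/11
  x_2 = -4/11;  a_2 = 1;  x_3 = (x_2 − 1)/3 = -5/11
  x_3 = -5/11;  a_3 = 2;  x_4 = (x_3 − 2)/3 = -9/11
  x_4 = -9/11;  a_4 = 0;  x_5 = (x_4 − 0)/3 = -3/11
  x_5 = -3/11;  a_5 = 0;  x_6 = (x_5 − 0)/3 = -1/11
Digits: (1, 1, 1, 2, 0, 0).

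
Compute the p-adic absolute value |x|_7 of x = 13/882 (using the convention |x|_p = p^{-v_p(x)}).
|13/882|_7 = 49

Step 1 — compute v_7(x) by factoring powers of 7 out of the numerator and denominator: v_7(13/882) = -2. Step 2 — apply |x|_p = p^{-v_p(x)} = 7^{2} = 49.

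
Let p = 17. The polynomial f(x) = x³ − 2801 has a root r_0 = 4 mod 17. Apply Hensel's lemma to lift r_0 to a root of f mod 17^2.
r_1 = 55 (mod 289)

Hensel: r_{i+1} = r_i − f(r_i)/f′(r_i) mod 17^{i+2}, where f′(x) = 3x². Iterate:
  r_0 = 4 (mod 17)
  r_1 = 55 (mod 289)
Final: r = 55 with f(r) ≡ 0 mod 17^2.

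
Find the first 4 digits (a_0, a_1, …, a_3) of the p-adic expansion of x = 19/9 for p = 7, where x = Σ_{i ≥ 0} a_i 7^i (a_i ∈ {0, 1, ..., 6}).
(a_0, …, a_3) = (6, 1, 6, 3)

v_7(19/9) = 0 (numerator and denominator both coprime to 7), so x ∈ ℤ_7^×. Compute digits iteratively via a_i = x_i mod 7, x_{i+1} = (x_i − a_i)/7, with x_0 = x:
  x_0 = 19/9;  a_0 = 6;  x_1 = (x_0 − 6)/7 = -5/9
  x_1 = -5/9;  a_1 = 1;  x_2 = (x_1 − 1)/7 = -2/9
  x_2 = -2/9;  a_2 = 6;  x_3 = (x_2 − 6)/7 = -8/9
  x_3 = -8/9;  a_3 = 3;  x_4 = (x_3 − 3)/7 = -5/9
Digits: (6, 1, 6, 3).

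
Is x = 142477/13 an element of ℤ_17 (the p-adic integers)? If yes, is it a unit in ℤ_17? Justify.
x ∈ ℤ_17 but not a unit; v_17(x) = 3 > 0

ℤ_17 = {x ∈ ℚ_17 : v_17(x) ≥ 0} and ℤ_17^× = {x ∈ ℤ_17 : v_17(x) = 0}. Here v_17(142477/13) = v_17(num) − v_17(den) = 3; compare against these criteria.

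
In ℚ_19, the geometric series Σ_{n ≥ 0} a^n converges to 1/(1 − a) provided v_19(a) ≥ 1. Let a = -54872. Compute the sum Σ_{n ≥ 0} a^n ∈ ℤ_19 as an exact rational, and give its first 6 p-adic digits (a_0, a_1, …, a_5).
Σ a^n = 1/(1 − a) = 1/54873;  first 6 digits = (1, 0, 0, 11, 18, 18)

v_19(a) = 3 ≥ 1, so the series converges in ℤ_19 to 1/(1 − a) = 1/(1 − (-54872)) = 1/54873. Expand this rational in ℤ_19: compute digits iteratively via d_i = x_i mod 19, x_{i+1} = (x_i − d_i)/19. The first 6 digits are (1, 0, 0, 11, 18, 18).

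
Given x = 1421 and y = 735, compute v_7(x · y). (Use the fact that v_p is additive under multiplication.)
v_7(1044435) = 4

v_p(x) = 2 (factor: 1421 = 7^2 · 29); v_p(y) = 2 (factor: 735 = 7^2 · 15). Additivity: v_p(xy) = v_p(x) + v_p(y) = 2 + 2 = 4. (Direct check: xy = 1044435 = 7^4 · (435).)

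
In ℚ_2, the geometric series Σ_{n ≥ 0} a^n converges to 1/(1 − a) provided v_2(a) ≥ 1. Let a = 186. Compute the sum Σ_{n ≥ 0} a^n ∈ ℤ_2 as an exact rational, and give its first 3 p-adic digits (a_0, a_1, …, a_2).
Σ a^n = 1/(1 − a) = -1/185;  first 3 digits = (1, 1, 1)

v_2(a) = 1 ≥ 1, so the series converges in ℤ_2 to 1/(1 − a) = 1/(1 − 186) = -1/185. Expand this rational in ℤ_2: compute digits iteratively via d_i = x_i mod 2, x_{i+1} = (x_i − d_i)/2. The first 3 digits are (1, 1, 1).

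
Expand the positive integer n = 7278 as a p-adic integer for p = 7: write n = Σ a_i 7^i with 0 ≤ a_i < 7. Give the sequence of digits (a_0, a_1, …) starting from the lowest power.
(a_0, a_1, …) = (5, 3, 1, 0, 3)

Repeated division by 7 gives the digits low-to-high: 7278 = 5 + 3·7^1 + 1·7^2 + 3·7^4. Digit sequence: (5, 3, 1, 0, 3).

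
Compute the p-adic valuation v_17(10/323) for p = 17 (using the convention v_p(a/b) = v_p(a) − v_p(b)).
v_17(10/323) = -1

Factor powers of 17 from the numerator and denominator of the reduced fraction: 10 = 17^0 · 10 and 323 = 17^1 · 19. Apply v_p(a/b) = v_p(a) − v_p(b): v_17(10/323) = 0 − 1 = -1.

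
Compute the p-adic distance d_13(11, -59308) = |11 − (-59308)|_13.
d_13(11, -59308) = 1/2197

Step 1 — x − y = 11 − (-59308) = 59319. Step 2 — v_13(59319) = 3 (factor: 59319 = (13^3 · 27); the sign does not affect v_p). Step 3 — |x − y|_13 = 13^{-3} = 1/2197.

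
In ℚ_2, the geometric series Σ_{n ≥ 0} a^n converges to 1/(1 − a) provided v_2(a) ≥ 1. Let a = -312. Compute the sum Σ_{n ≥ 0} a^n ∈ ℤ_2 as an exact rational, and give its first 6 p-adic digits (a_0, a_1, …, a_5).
Σ a^n = 1/(1 − a) = 1/313;  first 6 digits = (1, 0, 0, 1, 0, 0)

v_2(a) = 3 ≥ 1, so the series converges in ℤ_2 to 1/(1 − a) = 1/(1 − (-312)) = 1/313. Expand this rational in ℤ_2: compute digits iteratively via d_i = x_i mod 2, x_{i+1} = (x_i − d_i)/2. The first 6 digits are (1, 0, 0, 1, 0, 0).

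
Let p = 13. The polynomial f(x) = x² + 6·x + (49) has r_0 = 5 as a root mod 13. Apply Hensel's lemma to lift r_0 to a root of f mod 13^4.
r_3 = 16645 (mod 28561)

Hensel: r_{i+1} = r_i − f(r_i)·(f′(r_i))^{-1} mod 13^{i+2}, f′(x) = 2x + 6. Iterate:
  r_0 = 5 (mod 13)
  r_1 = 83 (mod 169)
  r_2 = 1266 (mod 2197)
  r_3 = 16645 (mod 28561)
Final: r = 16645 satisfies f(r) ≡ 0 mod 13^4.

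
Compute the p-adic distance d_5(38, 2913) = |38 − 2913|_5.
d_5(38, 2913) = 1/125

Step 1 — x − y = 38 − 2913 = -2875. Step 2 — v_5(-2875) = 3 (factor: -2875 = −(5^3 · 23); the sign does not affect v_p). Step 3 — |x − y|_5 = 5^{-3} = 1/125.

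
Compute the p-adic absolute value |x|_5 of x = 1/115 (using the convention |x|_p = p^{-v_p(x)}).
|1/115|_5 = 5

Step 1 — compute v_5(x) by factoring powers of 5 out of the numerator and denominator: v_5(1/115) = -1. Step 2 — apply |x|_p = p^{-v_p(x)} = 5^{1} = 5.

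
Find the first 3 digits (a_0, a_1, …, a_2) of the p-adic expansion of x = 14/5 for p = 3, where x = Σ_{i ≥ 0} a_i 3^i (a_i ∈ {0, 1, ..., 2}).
(a_0, …, a_2) = (1, 0, 2)

v_3(14/5) = 0 (numerator and denominator both coprime to 3), so x ∈ ℤ_3^×. Compute digits iteratively via a_i = x_i mod 3, x_{i+1} = (x_i − a_i)/3, with x_0 = x:
  x_0 = 14/5;  a_0 = 1;  x_1 = (x_0 − 1)/3 = 3/5
  x_1 = 3/5;  a_1 = 0;  x_2 = (x_1 − 0)/3 = 1/5
  x_2 = 1/5;  a_2 = 2;  x_3 = (x_2 − 2)/3 = -3/5
Digits: (1, 0, 2).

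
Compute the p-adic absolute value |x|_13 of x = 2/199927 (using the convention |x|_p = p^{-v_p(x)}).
|2/199927|_13 = 28561

Step 1 — compute v_13(x) by factoring powers of 13 out of the numerator and denominator: v_13(2/199927) = -4. Step 2 — apply |x|_p = p^{-v_p(x)} = 13^{4} = 28561.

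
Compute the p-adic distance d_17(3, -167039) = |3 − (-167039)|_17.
d_17(3, -167039) = 1/83521

Step 1 — x − y = 3 − (-167039) = 167042. Step 2 — v_17(167042) = 4 (factor: 167042 = (17^4 · 2); the sign does not affect v_p). Step 3 — |x − y|_17 = 17^{-4} = 1/83521.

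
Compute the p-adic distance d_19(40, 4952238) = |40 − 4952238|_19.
d_19(40, 4952238) = 1/2476099

Step 1 — x − y = 40 − 4952238 = -4952198. Step 2 — v_19(-4952198) = 5 (factor: -4952198 = −(19^5 · 2); the sign does not affect v_p). Step 3 — |x − y|_19 = 19^{-5} = 1/2476099.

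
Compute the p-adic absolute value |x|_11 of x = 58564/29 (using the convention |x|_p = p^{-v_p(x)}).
|58564/29|_11 = 1/14641

Step 1 — compute v_11(x) by factoring powers of 11 out of the numerator and denominator: v_11(58564/29) = 4. Step 2 — apply |x|_p = p^{-v_p(x)} = 11^{-4} = 1/14641.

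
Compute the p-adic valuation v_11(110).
v_11(110) = 1

v_11(n) is the largest exponent k such that 11^k divides n. Factor out: 110 = 11^1 · 10. (Sign doesn't affect v_p.) So v_11(110) = 1.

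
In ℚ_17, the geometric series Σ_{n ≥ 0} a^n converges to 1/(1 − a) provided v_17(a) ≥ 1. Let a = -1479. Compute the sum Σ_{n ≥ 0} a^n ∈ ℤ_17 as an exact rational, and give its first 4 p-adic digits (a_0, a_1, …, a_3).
Σ a^n = 1/(1 − a) = 1/1480;  first 4 digits = (1, 15, 15, 11)

v_17(a) = 1 ≥ 1, so the series converges in ℤ_17 to 1/(1 − a) = 1/(1 − (-1479)) = 1/1480. Expand this rational in ℤ_17: compute digits iteratively via d_i = x_i mod 17, x_{i+1} = (x_i − d_i)/17. The first 4 digits are (1, 15, 15, 11).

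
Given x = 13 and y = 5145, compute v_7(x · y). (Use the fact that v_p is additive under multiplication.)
v_7(66885) = 3

v_p(x) = 0 (factor: 13 = 7^0 · 13); v_p(y) = 3 (factor: 5145 = 7^3 · 15). Additivity: v_p(xy) = v_p(x) + v_p(y) = 0 + 3 = 3. (Direct check: xy = 66885 = 7^3 · (195).)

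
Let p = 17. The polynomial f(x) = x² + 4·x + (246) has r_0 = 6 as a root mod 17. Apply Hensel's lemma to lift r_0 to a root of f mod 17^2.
r_1 = 23 (mod 289)

Hensel: r_{i+1} = r_i − f(r_i)·(f′(r_i))^{-1} mod 17^{i+2}, f′(x) = 2x + 4. Iterate:
  r_0 = 6 (mod 17)
  r_1 = 23 (mod 289)
Final: r = 23 satisfies f(r) ≡ 0 mod 17^2.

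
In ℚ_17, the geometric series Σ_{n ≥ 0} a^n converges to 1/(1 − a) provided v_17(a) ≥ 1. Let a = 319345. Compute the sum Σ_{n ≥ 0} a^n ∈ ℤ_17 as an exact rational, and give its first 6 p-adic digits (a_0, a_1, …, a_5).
Σ a^n = 1/(1 − a) = -1/319344;  first 6 digits = (1, 0, 0, 14, 3, 0)

v_17(a) = 3 ≥ 1, so the series converges in ℤ_17 to 1/(1 − a) = 1/(1 − 319345) = -1/319344. Expand this rational in ℤ_17: compute digits iteratively via d_i = x_i mod 17, x_{i+1} = (x_i − d_i)/17. The first 6 digits are (1, 0, 0, 14, 3, 0).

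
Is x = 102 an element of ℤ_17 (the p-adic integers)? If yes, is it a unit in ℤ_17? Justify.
x ∈ ℤ_17 but not a unit; v_17(x) = 1 > 0

ℤ_17 = {x ∈ ℚ_17 : v_17(x) ≥ 0} and ℤ_17^× = {x ∈ ℤ_17 : v_17(x) = 0}. Here v_17(102) = v_17(num) − v_17(den) = 1; compare against these criteria.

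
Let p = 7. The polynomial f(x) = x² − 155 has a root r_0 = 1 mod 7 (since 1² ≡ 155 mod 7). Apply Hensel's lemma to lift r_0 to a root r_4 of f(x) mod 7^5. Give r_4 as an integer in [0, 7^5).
r_4 = 9290 (mod 16807)

Hensel's recurrence: r_{i+1} = r_i − f(r_i)·(f′(r_i))^{-1} mod 7^{i+2}, with f′(x) = 2x. Iterate:
  r_0 = 1 (mod 7)
  r_1 = 29 (mod 49)
  r_2 = 29 (mod 343)
  r_3 = 2087 (mod 2401)
  r_4 = 9290 (mod 16807)
Final: r_4 = 9290, and one checks f(r_4) ≡ 0 mod 7^5.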